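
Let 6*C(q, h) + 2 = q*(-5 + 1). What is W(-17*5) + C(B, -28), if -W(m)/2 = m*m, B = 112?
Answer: -14525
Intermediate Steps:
W(m) = -2*m² (W(m) = -2*m*m = -2*m²)
C(q, h) = -⅓ - 2*q/3 (C(q, h) = -⅓ + (q*(-5 + 1))/6 = -⅓ + (q*(-4))/6 = -⅓ + (-4*q)/6 = -⅓ - 2*q/3)
W(-17*5) + C(B, -28) = -2*(-17*5)² + (-⅓ - ⅔*112) = -2*(-85)² + (-⅓ - 224/3) = -2*7225 - 75 = -14450 - 75 = -14525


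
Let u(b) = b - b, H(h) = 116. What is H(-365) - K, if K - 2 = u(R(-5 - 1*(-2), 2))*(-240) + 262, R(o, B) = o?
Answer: -148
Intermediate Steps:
u(b) = 0
K = 264 (K = 2 + (0*(-240) + 262) = 2 + (0 + 262) = 2 + 262 = 264)
H(-365) - K = 116 - 1*264 = 116 - 264 = -148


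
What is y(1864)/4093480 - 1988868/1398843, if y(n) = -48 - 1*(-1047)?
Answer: -2713331312161/1908711947880 ≈ -1.4216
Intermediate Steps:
y(n) = 999 (y(n) = -48 + 1047 = 999)
y(1864)/4093480 - 1988868/1398843 = 999/4093480 - 1988868/1398843 = 999*(1/4093480) - 1988868*1/1398843 = 999/4093480 - 662956/466281 = -2713331312161/1908711947880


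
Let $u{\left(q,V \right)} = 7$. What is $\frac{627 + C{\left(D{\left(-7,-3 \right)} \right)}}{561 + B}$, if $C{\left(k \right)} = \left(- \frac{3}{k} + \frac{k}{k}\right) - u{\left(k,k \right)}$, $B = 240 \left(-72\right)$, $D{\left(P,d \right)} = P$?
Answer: $- \frac{1450}{39011} \approx -0.037169$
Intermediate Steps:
$B = -17280$
$C{\left(k \right)} = -6 - \frac{3}{k}$ ($C{\left(k \right)} = \left(- \frac{3}{k} + \frac{k}{k}\right) - 7 = \left(- \frac{3}{k} + 1\right) - 7 = \left(1 - \frac{3}{k}\right) - 7 = -6 - \frac{3}{k}$)
$\frac{627 + C{\left(D{\left(-7,-3 \right)} \right)}}{561 + B} = \frac{627 - \left(6 + \frac{3}{-7}\right)}{561 - 17280} = \frac{627 - \frac{39}{7}}{-16719} = \left(627 + \left(-6 + \frac{3}{7}\right)\right) \left(- \frac{1}{16719}\right) = \left(627 - \frac{39}{7}\right) \left(- \frac{1}{16719}\right) = \frac{4350}{7} \left(- \frac{1}{16719}\right) = - \frac{1450}{39011}$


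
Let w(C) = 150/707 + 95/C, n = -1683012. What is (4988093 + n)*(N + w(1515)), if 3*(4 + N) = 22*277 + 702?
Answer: 5284682400517/707 ≈ 7.4748e+9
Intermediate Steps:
w(C) = 150/707 + 95/C (w(C) = 150*(1/707) + 95/C = 150/707 + 95/C)
N = 6784/3 (N = -4 + (22*277 + 702)/3 = -4 + (6094 + 702)/3 = -4 + (⅓)*6796 = -4 + 6796/3 = 6784/3 ≈ 2261.3)
(4988093 + n)*(N + w(1515)) = (4988093 - 1683012)*(6784/3 + (150/707 + 95/1515)) = 3305081*(6784/3 + (150/707 + 95*(1/1515))) = 3305081*(6784/3 + (150/707 + 19/303)) = 3305081*(6784/3 + 583/2121) = 3305081*(1598957/707) = 5284682400517/707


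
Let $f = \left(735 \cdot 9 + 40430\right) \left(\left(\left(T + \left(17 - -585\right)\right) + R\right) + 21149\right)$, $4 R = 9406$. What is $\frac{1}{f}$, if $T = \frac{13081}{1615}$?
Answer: $\frac{646}{732746922933} \approx 8.8161 \cdot 10^{-10}$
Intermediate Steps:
$R = \frac{4703}{2}$ ($R = \frac{1}{4} \cdot 9406 = \frac{4703}{2} \approx 2351.5$)
$T = \frac{13081}{1615}$ ($T = 13081 \cdot \frac{1}{1615} = \frac{13081}{1615} \approx 8.0997$)
$f = \frac{732746922933}{646}$ ($f = \left(735 \cdot 9 + 40430\right) \left(\left(\left(\frac{13081}{1615} + \left(17 - -585\right)\right) + \frac{4703}{2}\right) + 21149\right) = \left(6615 + 40430\right) \left(\left(\left(\frac{13081}{1615} + \left(17 + 585\right)\right) + \frac{4703}{2}\right) + 21149\right) = 47045 \left(\left(\left(\frac{13081}{1615} + 602\right) + \frac{4703}{2}\right) + 21149\right) = 47045 \left(\left(\frac{985311}{1615} + \frac{4703}{2}\right) + 21149\right) = 47045 \left(\frac{9565967}{3230} + 21149\right) = 47045 \cdot \frac{77877237}{3230} = \frac{732746922933}{646} \approx 1.1343 \cdot 10^{9}$)
$\frac{1}{f} = \frac{1}{\frac{732746922933}{646}} = \frac{646}{732746922933}$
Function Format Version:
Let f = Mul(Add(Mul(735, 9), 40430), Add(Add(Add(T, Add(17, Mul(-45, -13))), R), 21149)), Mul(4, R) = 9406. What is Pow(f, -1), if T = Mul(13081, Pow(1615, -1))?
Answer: Rational(646, 732746922933) ≈ 8.8161e-10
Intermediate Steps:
R = Rational(4703, 2) (R = Mul(Rational(1, 4), 9406) = Rational(4703, 2) ≈ 2351.5)
T = Rational(13081, 1615) (T = Mul(13081, Rational(1, 1615)) = Rational(13081, 1615) ≈ 8.0997)
f = Rational(732746922933, 646) (f = Mul(Add(Mul(735, 9), 40430), Add(Add(Add(Rational(13081, 1615), Add(17, Mul(-45, -13))), Rational(4703, 2)), 21149)) = Mul(Add(6615, 40430), Add(Add(Add(Rational(13081, 1615), Add(17, 585)), Rational(4703, 2)), 21149)) = Mul(47045, Add(Add(Add(Rational(13081, 1615), 602), Rational(4703, 2)), 21149)) = Mul(47045, Add(Add(Rational(985311, 1615), Rational(4703, 2)), 21149)) = Mul(47045, Add(Rational(9565967, 3230), 21149)) = Mul(47045, Rational(77877237, 3230)) = Rational(732746922933, 646) ≈ 1.1343e+9)
Pow(f, -1) = Pow(Rational(732746922933, 646), -1) = Rational(646, 732746922933)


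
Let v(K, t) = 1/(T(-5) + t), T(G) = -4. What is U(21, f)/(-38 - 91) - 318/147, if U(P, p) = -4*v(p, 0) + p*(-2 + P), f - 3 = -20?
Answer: 2104/6321 ≈ 0.33286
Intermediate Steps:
f = -17 (f = 3 - 20 = -17)
v(K, t) = 1/(-4 + t)
U(P, p) = 1 + p*(-2 + P) (U(P, p) = -4/(-4 + 0) + p*(-2 + P) = -4/(-4) + p*(-2 + P) = -4*(-1/4) + p*(-2 + P) = 1 + p*(-2 + P))
U(21, f)/(-38 - 91) - 318/147 = (1 - 2*(-17) + 21*(-17))/(-38 - 91) - 318/147 = (1 + 34 - 357)/(-129) - 318*1/147 = -322*(-1/129) - 106/49 = 322/129 - 106/49 = 2104/6321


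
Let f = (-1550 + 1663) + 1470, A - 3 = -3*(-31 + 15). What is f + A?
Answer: 1634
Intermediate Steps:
A = 51 (A = 3 - 3*(-31 + 15) = 3 - 3*(-16) = 3 + 48 = 51)
f = 1583 (f = 113 + 1470 = 1583)
f + A = 1583 + 51 = 1634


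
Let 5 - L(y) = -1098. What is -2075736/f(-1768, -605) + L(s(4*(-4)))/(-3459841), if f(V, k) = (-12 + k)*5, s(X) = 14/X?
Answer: 7181713115221/10673609485 ≈ 672.85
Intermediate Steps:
L(y) = 1103 (L(y) = 5 - 1*(-1098) = 5 + 1098 = 1103)
f(V, k) = -60 + 5*k
-2075736/f(-1768, -605) + L(s(4*(-4)))/(-3459841) = -2075736/(-60 + 5*(-605)) + 1103/(-3459841) = -2075736/(-60 - 3025) + 1103*(-1/3459841) = -2075736/(-3085) - 1103/3459841 = -2075736*(-1/3085) - 1103/3459841 = 2075736/3085 - 1103/3459841 = 7181713115221/10673609485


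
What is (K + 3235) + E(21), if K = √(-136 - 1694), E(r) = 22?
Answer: 3257 + I*√1830 ≈ 3257.0 + 42.779*I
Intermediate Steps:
K = I*√1830 (K = √(-1830) = I*√1830 ≈ 42.779*I)
(K + 3235) + E(21) = (I*√1830 + 3235) + 22 = (3235 + I*√1830) + 22 = 3257 + I*√1830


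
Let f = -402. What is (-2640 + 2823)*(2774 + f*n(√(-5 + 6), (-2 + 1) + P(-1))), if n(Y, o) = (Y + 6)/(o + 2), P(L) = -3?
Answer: 765123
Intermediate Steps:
n(Y, o) = (6 + Y)/(2 + o)
(-2640 + 2823)*(2774 + f*n(√(-5 + 6), (-2 + 1) + P(-1))) = (-2640 + 2823)*(2774 - 402*(6 + √(-5 + 6))/(2 + ((-2 + 1) - 3))) = 183*(2774 - 402*(6 + √1)/(2 + (-1 - 3))) = 183*(2774 - 402*(6 + 1)/(2 - 4)) = 183*(2774 - 402*7/(-2)) = 183*(2774 - (-201)*7) = 183*(2774 - 402*(-7/2)) = 183*(2774 + 1407) = 183*4181 = 765123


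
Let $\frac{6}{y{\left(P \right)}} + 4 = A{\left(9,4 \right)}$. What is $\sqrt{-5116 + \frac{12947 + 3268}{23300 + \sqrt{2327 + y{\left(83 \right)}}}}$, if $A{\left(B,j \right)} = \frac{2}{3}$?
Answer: $\frac{\sqrt{-595932925 - 5116 \sqrt{58130}}}{\sqrt{116500 + \sqrt{58130}}} \approx 71.521 i$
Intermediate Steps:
$A{\left(B,j \right)} = \frac{2}{3}$ ($A{\left(B,j \right)} = 2 \cdot \frac{1}{3} = \frac{2}{3}$)
$y{\left(P \right)} = - \frac{9}{5}$ ($y{\left(P \right)} = \frac{6}{-4 + \frac{2}{3}} = \frac{6}{- \frac{10}{3}} = 6 \left(- \frac{3}{10}\right) = - \frac{9}{5}$)
$\sqrt{-5116 + \frac{12947 + 3268}{23300 + \sqrt{2327 + y{\left(83 \right)}}}} = \sqrt{-5116 + \frac{12947 + 3268}{23300 + \sqrt{2327 - \frac{9}{5}}}} = \sqrt{-5116 + \frac{16215}{23300 + \sqrt{\frac{11626}{5}}}} = \sqrt{-5116 + \frac{16215}{23300 + \frac{\sqrt{58130}}{5}}}$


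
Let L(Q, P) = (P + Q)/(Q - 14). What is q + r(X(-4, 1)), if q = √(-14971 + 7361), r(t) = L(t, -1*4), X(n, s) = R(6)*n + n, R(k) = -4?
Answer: -4 + I*√7610 ≈ -4.0 + 87.235*I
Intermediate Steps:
X(n, s) = -3*n (X(n, s) = -4*n + n = -3*n)
L(Q, P) = (P + Q)/(-14 + Q)
r(t) = (-4 + t)/(-14 + t) (r(t) = (-1*4 + t)/(-14 + t) = (-4 + t)/(-14 + t))
q = I*√7610 (q = √(-7610) = I*√7610 ≈ 87.235*I)
q + r(X(-4, 1)) = I*√7610 + (-4 - 3*(-4))/(-14 - 3*(-4)) = I*√7610 + (-4 + 12)/(-14 + 12) = I*√7610 + 8/(-2) = I*√7610 - ½*8 = I*√7610 - 4 = -4 + I*√7610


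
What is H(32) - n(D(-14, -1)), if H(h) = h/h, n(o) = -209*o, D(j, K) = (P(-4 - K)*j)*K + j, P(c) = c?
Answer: -11703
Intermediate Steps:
D(j, K) = j + K*j*(-4 - K) (D(j, K) = ((-4 - K)*j)*K + j = (j*(-4 - K))*K + j = K*j*(-4 - K) + j = j + K*j*(-4 - K))
H(h) = 1
H(32) - n(D(-14, -1)) = 1 - (-209)*(-1*(-14)*(-1 - (4 - 1))) = 1 - (-209)*(-1*(-14)*(-1 - 1*3)) = 1 - (-209)*(-1*(-14)*(-1 - 3)) = 1 - (-209)*(-1*(-14)*(-4)) = 1 - (-209)*(-56) = 1 - 1*11704 = 1 - 11704 = -11703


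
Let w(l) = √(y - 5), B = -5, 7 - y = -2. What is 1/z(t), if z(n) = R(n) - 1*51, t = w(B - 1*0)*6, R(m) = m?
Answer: -1/39 ≈ -0.025641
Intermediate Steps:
y = 9 (y = 7 - 1*(-2) = 7 + 2 = 9)
w(l) = 2 (w(l) = √(9 - 5) = √4 = 2)
t = 12 (t = 2*6 = 12)
z(n) = -51 + n (z(n) = n - 1*51 = n - 51 = -51 + n)
1/z(t) = 1/(-51 + 12) = 1/(-39) = -1/39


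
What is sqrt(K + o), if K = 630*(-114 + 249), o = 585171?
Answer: 3*sqrt(74469) ≈ 818.67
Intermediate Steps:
K = 85050 (K = 630*135 = 85050)
sqrt(K + o) = sqrt(85050 + 585171) = sqrt(670221) = 3*sqrt(74469)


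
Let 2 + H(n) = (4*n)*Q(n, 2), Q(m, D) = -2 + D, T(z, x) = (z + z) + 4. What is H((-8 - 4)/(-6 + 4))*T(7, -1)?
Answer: -36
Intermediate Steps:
T(z, x) = 4 + 2*z (T(z, x) = 2*z + 4 = 4 + 2*z)
H(n) = -2 (H(n) = -2 + (4*n)*(-2 + 2) = -2 + (4*n)*0 = -2 + 0 = -2)
H((-8 - 4)/(-6 + 4))*T(7, -1) = -2*(4 + 2*7) = -2*(4 + 14) = -2*18 = -36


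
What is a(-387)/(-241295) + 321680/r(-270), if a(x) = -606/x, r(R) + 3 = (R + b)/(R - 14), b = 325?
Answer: -2843678099064814/28232238885 ≈ -1.0072e+5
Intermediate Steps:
r(R) = -3 + (325 + R)/(-14 + R) (r(R) = -3 + (R + 325)/(R - 14) = -3 + (325 + R)/(-14 + R))
a(-387)/(-241295) + 321680/r(-270) = -606/(-387)/(-241295) + 321680/(((367 - 2*(-270))/(-14 - 270))) = -606*(-1/387)*(-1/241295) + 321680/(((367 + 540)/(-284))) = (202/129)*(-1/241295) + 321680/((-1/284*907)) = -202/31127055 + 321680/(-907/284) = -202/31127055 + 321680*(-284/907) = -202/31127055 - 91357120/907 = -2843678099064814/28232238885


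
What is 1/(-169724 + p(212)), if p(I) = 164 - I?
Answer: -1/169772 ≈ -5.8903e-6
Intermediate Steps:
1/(-169724 + p(212)) = 1/(-169724 + (164 - 1*212)) = 1/(-169724 + (164 - 212)) = 1/(-169724 - 48) = 1/(-169772) = -1/169772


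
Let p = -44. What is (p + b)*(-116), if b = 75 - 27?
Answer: -464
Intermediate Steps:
b = 48
(p + b)*(-116) = (-44 + 48)*(-116) = 4*(-116) = -464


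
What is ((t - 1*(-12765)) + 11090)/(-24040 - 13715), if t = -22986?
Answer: -869/37755 ≈ -0.023017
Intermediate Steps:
((t - 1*(-12765)) + 11090)/(-24040 - 13715) = ((-22986 - 1*(-12765)) + 11090)/(-24040 - 13715) = ((-22986 + 12765) + 11090)/(-37755) = (-10221 + 11090)*(-1/37755) = 869*(-1/37755) = -869/37755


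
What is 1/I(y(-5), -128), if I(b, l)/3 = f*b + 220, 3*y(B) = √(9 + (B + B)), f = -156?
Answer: 55/38328 + 13*I/38328 ≈ 0.001435 + 0.00033918*I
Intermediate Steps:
y(B) = √(9 + 2*B)/3 (y(B) = √(9 + (B + B))/3 = √(9 + 2*B)/3)
I(b, l) = 660 - 468*b (I(b, l) = 3*(-156*b + 220) = 3*(220 - 156*b) = 660 - 468*b)
1/I(y(-5), -128) = 1/(660 - 156*√(9 + 2*(-5))) = 1/(660 - 156*√(9 - 10)) = 1/(660 - 156*√(-1)) = 1/(660 - 156*I) = (660 + 156*I)/459936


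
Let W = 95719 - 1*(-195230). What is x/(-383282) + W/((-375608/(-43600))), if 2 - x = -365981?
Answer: 607742371400267/17995473182 ≈ 33772.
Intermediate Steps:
W = 290949 (W = 95719 + 195230 = 290949)
x = 365983 (x = 2 - 1*(-365981) = 2 + 365981 = 365983)
x/(-383282) + W/((-375608/(-43600))) = 365983/(-383282) + 290949/((-375608/(-43600))) = 365983*(-1/383282) + 290949/((-375608*(-1/43600))) = -365983/383282 + 290949/(46951/5450) = -365983/383282 + 290949*(5450/46951) = -365983/383282 + 1585672050/46951 = 607742371400267/17995473182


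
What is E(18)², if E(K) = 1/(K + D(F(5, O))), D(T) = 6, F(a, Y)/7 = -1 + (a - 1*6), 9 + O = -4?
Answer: 1/576 ≈ 0.0017361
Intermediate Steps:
O = -13 (O = -9 - 4 = -13)
F(a, Y) = -49 + 7*a (F(a, Y) = 7*(-1 + (a - 1*6)) = 7*(-1 + (a - 6)) = 7*(-1 + (-6 + a)) = 7*(-7 + a) = -49 + 7*a)
E(K) = 1/(6 + K) (E(K) = 1/(K + 6) = 1/(6 + K))
E(18)² = (1/(6 + 18))² = (1/24)² = 1/576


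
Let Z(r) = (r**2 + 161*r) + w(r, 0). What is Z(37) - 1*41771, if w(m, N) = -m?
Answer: -34482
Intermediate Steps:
Z(r) = r**2 + 160*r (Z(r) = (r**2 + 161*r) - r = r**2 + 160*r)
Z(37) - 1*41771 = 37*(160 + 37) - 1*41771 = 37*197 - 41771 = 7289 - 41771 = -34482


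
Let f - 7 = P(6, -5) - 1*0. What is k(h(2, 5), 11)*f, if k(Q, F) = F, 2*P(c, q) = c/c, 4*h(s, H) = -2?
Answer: 165/2 ≈ 82.500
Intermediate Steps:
h(s, H) = -½ (h(s, H) = (¼)*(-2) = -½)
P(c, q) = ½ (P(c, q) = (c/c)/2 = (½)*1 = ½)
f = 15/2 (f = 7 + (½ - 1*0) = 7 + (½ + 0) = 7 + ½ = 15/2 ≈ 7.5000)
k(h(2, 5), 11)*f = 11*(15/2) = 165/2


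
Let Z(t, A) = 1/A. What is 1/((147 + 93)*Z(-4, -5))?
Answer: -1/48 ≈ -0.020833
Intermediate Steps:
1/((147 + 93)*Z(-4, -5)) = 1/((147 + 93)/(-5)) = 1/(240*(-⅕)) = 1/(-48) = -1/48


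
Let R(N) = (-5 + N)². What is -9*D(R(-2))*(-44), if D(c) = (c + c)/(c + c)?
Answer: 396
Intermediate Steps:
D(c) = 1 (D(c) = (2*c)/((2*c)) = (2*c)*(1/(2*c)) = 1)
-9*D(R(-2))*(-44) = -9*1*(-44) = -9*(-44) = 396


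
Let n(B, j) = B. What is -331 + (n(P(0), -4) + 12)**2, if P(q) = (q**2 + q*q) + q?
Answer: -187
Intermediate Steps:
P(q) = q + 2*q**2 (P(q) = (q**2 + q**2) + q = 2*q**2 + q = q + 2*q**2)
-331 + (n(P(0), -4) + 12)**2 = -331 + (0*(1 + 2*0) + 12)**2 = -331 + (0*(1 + 0) + 12)**2 = -331 + (0*1 + 12)**2 = -331 + (0 + 12)**2 = -331 + 12**2 = -331 + 144 = -187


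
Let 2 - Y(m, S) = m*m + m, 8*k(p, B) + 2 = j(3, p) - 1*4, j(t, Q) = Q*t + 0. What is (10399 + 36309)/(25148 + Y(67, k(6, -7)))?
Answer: 23354/10297 ≈ 2.2680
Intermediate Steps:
j(t, Q) = Q*t
k(p, B) = -¾ + 3*p/8 (k(p, B) = -¼ + (p*3 - 1*4)/8 = -¼ + (3*p - 4)/8 = -¼ + (-4 + 3*p)/8 = -¼ + (-½ + 3*p/8) = -¾ + 3*p/8)
Y(m, S) = 2 - m - m² (Y(m, S) = 2 - (m*m + m) = 2 - (m² + m) = 2 - (m + m²) = 2 + (-m - m²) = 2 - m - m²)
(10399 + 36309)/(25148 + Y(67, k(6, -7))) = (10399 + 36309)/(25148 + (2 - 1*67 - 1*67²)) = 46708/(25148 + (2 - 67 - 1*4489)) = 46708/(25148 + (2 - 67 - 4489)) = 46708/(25148 - 4554) = 46708/20594 = 46708*(1/20594) = 23354/10297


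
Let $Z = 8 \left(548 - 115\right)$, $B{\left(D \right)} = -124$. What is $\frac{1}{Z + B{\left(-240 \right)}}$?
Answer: $\frac{1}{3340} \approx 0.0002994$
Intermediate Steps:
$Z = 3464$ ($Z = 8 \cdot 433 = 3464$)
$\frac{1}{Z + B{\left(-240 \right)}} = \frac{1}{3464 - 124} = \frac{1}{3340}$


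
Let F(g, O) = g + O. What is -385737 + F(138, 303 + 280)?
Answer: -385016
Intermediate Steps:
F(g, O) = O + g
-385737 + F(138, 303 + 280) = -385737 + ((303 + 280) + 138) = -385737 + (583 + 138) = -385737 + 721 = -385016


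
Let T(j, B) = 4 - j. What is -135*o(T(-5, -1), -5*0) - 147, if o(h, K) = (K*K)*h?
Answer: -147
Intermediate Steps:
o(h, K) = h*K² (o(h, K) = K²*h = h*K²)
-135*o(T(-5, -1), -5*0) - 147 = -135*(4 - 1*(-5))*(-5*0)² - 147 = -135*(4 + 5)*0² - 147 = -1215*0 - 147 = -135*0 - 147 = 0 - 147 = -147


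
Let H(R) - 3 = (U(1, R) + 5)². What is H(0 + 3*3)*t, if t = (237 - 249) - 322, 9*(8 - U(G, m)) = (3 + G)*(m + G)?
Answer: -2061448/81 ≈ -25450.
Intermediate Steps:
U(G, m) = 8 - (3 + G)*(G + m)/9 (U(G, m) = 8 - (3 + G)*(m + G)/9 = 8 - (3 + G)*(G + m)/9)
H(R) = 3 + (113/9 - 4*R/9)² (H(R) = 3 + ((8 - ⅓*1 - R/3 - ⅑*1² - ⅑*1*R) + 5)² = 3 + ((8 - ⅓ - R/3 - ⅑*1 - R/9) + 5)² = 3 + ((8 - ⅓ - R/3 - ⅑ - R/9) + 5)² = 3 + ((68/9 - 4*R/9) + 5)² = 3 + (113/9 - 4*R/9)²)
t = -334 (t = -12 - 322 = -334)
H(0 + 3*3)*t = (3 + (-113 + 4*(0 + 3*3))²/81)*(-334) = (3 + (-113 + 4*(0 + 9))²/81)*(-334) = (3 + (-113 + 4*9)²/81)*(-334) = (3 + (-113 + 36)²/81)*(-334) = (3 + (1/81)*(-77)²)*(-334) = (3 + (1/81)*5929)*(-334) = (3 + 5929/81)*(-334) = (6172/81)*(-334) = -2061448/81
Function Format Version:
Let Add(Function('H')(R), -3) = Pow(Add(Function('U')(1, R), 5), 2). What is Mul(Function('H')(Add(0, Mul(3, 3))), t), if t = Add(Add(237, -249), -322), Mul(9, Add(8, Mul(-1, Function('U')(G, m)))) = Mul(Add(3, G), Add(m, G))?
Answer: Rational(-2061448, 81) ≈ -25450.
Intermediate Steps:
Function('U')(G, m) = Add(8, Mul(Rational(-1, 9), Add(3, G), Add(G, m))) (Function('U')(G, m) = Add(8, Mul(Rational(-1, 9), Mul(Add(3, G), Add(m, G)))) = Add(8, Mul(Rational(-1, 9), Mul(Add(3, G), Add(G, m)))) = Add(8, Mul(Rational(-1, 9), Add(3, G), Add(G, m))))
Function('H')(R) = Add(3, Pow(Add(Rational(113, 9), Mul(Rational(-4, 9), R)), 2)) (Function('H')(R) = Add(3, Pow(Add(Add(8, Mul(Rational(-1, 3), 1), Mul(Rational(-1, 3), R), Mul(Rational(-1, 9), Pow(1, 2)), Mul(Rational(-1, 9), 1, R)), 5), 2)) = Add(3, Pow(Add(Add(8, Rational(-1, 3), Mul(Rational(-1, 3), R), Mul(Rational(-1, 9), 1), Mul(Rational(-1, 9), R)), 5), 2)) = Add(3, Pow(Add(Add(8, Rational(-1, 3), Mul(Rational(-1, 3), R), Rational(-1, 9), Mul(Rational(-1, 9), R)), 5), 2)) = Add(3, Pow(Add(Add(Rational(68, 9), Mul(Rational(-4, 9), R)), 5), 2)) = Add(3, Pow(Add(Rational(113, 9), Mul(Rational(-4, 9), R)), 2)))
t = -334 (t = Add(-12, -322) = -334)
Mul(Function('H')(Add(0, Mul(3, 3))), t) = Mul(Add(3, Mul(Rational(1, 81), Pow(Add(-113, Mul(4, Add(0, Mul(3, 3)))), 2))), -334) = Mul(Add(3, Mul(Rational(1, 81), Pow(Add(-113, Mul(4, Add(0, 9))), 2))), -334) = Mul(Add(3, Mul(Rational(1, 81), Pow(Add(-113, Mul(4, 9)), 2))), -334) = Mul(Add(3, Mul(Rational(1, 81), Pow(Add(-113, 36), 2))), -334) = Mul(Add(3, Mul(Rational(1, 81), Pow(-77, 2))), -334) = Mul(Add(3, Mul(Rational(1, 81), 5929)), -334) = Mul(Add(3, Rational(5929, 81)), -334) = Mul(Rational(6172, 81), -334) = Rational(-2061448, 81)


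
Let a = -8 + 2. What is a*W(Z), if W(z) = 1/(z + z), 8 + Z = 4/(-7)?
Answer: 7/20 ≈ 0.35000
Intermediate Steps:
Z = -60/7 (Z = -8 + 4/(-7) = -8 + 4*(-⅐) = -8 - 4/7 = -60/7 ≈ -8.5714)
a = -6
W(z) = 1/(2*z)
a*W(Z) = -3/(-60/7) = -3*(-7)/60 = -6*(-7/120) = 7/20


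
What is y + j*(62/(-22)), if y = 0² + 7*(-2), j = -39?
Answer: 1055/11 ≈ 95.909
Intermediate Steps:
y = -14 (y = 0 - 14 = -14)
y + j*(62/(-22)) = -14 - 2418/(-22) = -14 - 2418*(-1)/22 = -14 - 39*(-31/11) = -14 + 1209/11 = 1055/11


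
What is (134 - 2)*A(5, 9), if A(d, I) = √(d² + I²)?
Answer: 132*√106 ≈ 1359.0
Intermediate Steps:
A(d, I) = √(I² + d²)
(134 - 2)*A(5, 9) = (134 - 2)*√(9² + 5²) = 132*√(81 + 25) = 132*√106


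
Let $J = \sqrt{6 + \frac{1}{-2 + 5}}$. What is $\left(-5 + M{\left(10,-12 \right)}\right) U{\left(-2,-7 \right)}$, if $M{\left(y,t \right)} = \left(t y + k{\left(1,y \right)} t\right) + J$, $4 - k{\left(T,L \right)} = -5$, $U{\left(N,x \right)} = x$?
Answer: $1631 - \frac{7 \sqrt{57}}{3} \approx 1613.4$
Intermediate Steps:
$k{\left(T,L \right)} = 9$ ($k{\left(T,L \right)} = 4 - -5 = 4 + 5 = 9$)
$J = \frac{\sqrt{57}}{3}$ ($J = \sqrt{6 + \frac{1}{3}} = \sqrt{\frac{19}{3}} = \frac{\sqrt{57}}{3} \approx 2.5166$)
$M{\left(y,t \right)} = 9 t + \frac{\sqrt{57}}{3} + t y$ ($M{\left(y,t \right)} = \left(t y + 9 t\right) + \frac{\sqrt{57}}{3} = \left(9 t + t y\right) + \frac{\sqrt{57}}{3} = 9 t + \frac{\sqrt{57}}{3} + t y$)
$\left(-5 + M{\left(10,-12 \right)}\right) U{\left(-2,-7 \right)} = \left(-5 + \left(9 \left(-12\right) + \frac{\sqrt{57}}{3} - 120\right)\right) \left(-7\right) = \left(-5 - \left(228 - \frac{\sqrt{57}}{3}\right)\right) \left(-7\right) = \left(-233 + \frac{\sqrt{57}}{3}\right) \left(-7\right) = 1631 - \frac{7 \sqrt{57}}{3}$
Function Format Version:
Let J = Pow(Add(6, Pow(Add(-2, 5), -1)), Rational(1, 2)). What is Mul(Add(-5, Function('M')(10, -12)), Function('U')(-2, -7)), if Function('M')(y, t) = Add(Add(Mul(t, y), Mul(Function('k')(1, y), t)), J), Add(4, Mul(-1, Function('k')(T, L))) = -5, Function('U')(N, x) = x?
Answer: Add(1631, Mul(Rational(-7, 3), Pow(57, Rational(1, 2)))) ≈ 1613.4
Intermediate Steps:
Function('k')(T, L) = 9 (Function('k')(T, L) = Add(4, Mul(-1, -5)) = Add(4, 5) = 9)
J = Mul(Rational(1, 3), Pow(57, Rational(1, 2))) (J = Pow(Add(6, Pow(3, -1)), Rational(1, 2)) = Pow(Add(6, Rational(1, 3)), Rational(1, 2)) = Pow(Rational(19, 3), Rational(1, 2)) = Mul(Rational(1, 3), Pow(57, Rational(1, 2))) ≈ 2.5166)
Function('M')(y, t) = Add(Mul(9, t), Mul(Rational(1, 3), Pow(57, Rational(1, 2))), Mul(t, y)) (Function('M')(y, t) = Add(Add(Mul(t, y), Mul(9, t)), Mul(Rational(1, 3), Pow(57, Rational(1, 2)))) = Add(Add(Mul(9, t), Mul(t, y)), Mul(Rational(1, 3), Pow(57, Rational(1, 2)))) = Add(Mul(9, t), Mul(Rational(1, 3), Pow(57, Rational(1, 2))), Mul(t, y)))
Mul(Add(-5, Function('M')(10, -12)), Function('U')(-2, -7)) = Mul(Add(-5, Add(Mul(9, -12), Mul(Rational(1, 3), Pow(57, Rational(1, 2))), Mul(-12, 10))), -7) = Mul(Add(-5, Add(-108, Mul(Rational(1, 3), Pow(57, Rational(1, 2))), -120)), -7) = Mul(Add(-5, Add(-228, Mul(Rational(1, 3), Pow(57, Rational(1, 2))))), -7) = Mul(Add(-233, Mul(Rational(1, 3), Pow(57, Rational(1, 2)))), -7) = Add(1631, Mul(Rational(-7, 3), Pow(57, Rational(1, 2))))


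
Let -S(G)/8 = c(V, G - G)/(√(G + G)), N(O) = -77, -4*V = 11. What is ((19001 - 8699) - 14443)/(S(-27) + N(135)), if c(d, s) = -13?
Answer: 8609139/165491 - 645996*I*√6/165491 ≈ 52.022 - 9.5616*I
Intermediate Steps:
V = -11/4 (V = -¼*11 = -11/4 ≈ -2.7500)
S(G) = 52*√2/√G (S(G) = -(-104)/(√(G + G)) = -(-104)/(√(2*G)) = -(-104)/(√2*√G) = -(-104)*√2/(2*√G) = -(-52)*√2/√G = 52*√2/√G)
((19001 - 8699) - 14443)/(S(-27) + N(135)) = ((19001 - 8699) - 14443)/(52*√2/√(-27) - 77) = (10302 - 14443)/(52*√2*(-I*√3/9) - 77) = -4141/(-52*I*√6/9 - 77) = -4141/(-77 - 52*I*√6/9)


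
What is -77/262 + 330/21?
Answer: 28281/1834 ≈ 15.420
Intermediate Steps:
-77/262 + 330/21 = -77*1/262 + 330*(1/21) = -77/262 + 110/7 = 28281/1834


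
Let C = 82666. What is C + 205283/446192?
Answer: 36885113155/446192 ≈ 82667.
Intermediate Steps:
C + 205283/446192 = 82666 + 205283/446192 = 36885113155/446192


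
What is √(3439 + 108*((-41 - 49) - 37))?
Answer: I*√10277 ≈ 101.38*I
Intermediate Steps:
√(3439 + 108*((-41 - 49) - 37)) = √(3439 + 108*(-90 - 37)) = √(3439 + 108*(-127)) = √(3439 - 13716) = √(-10277) = I*√10277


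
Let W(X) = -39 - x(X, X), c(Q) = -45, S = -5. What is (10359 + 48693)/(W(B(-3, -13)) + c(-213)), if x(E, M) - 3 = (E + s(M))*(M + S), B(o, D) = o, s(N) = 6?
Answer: -2812/3 ≈ -937.33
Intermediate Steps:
x(E, M) = 3 + (-5 + M)*(6 + E) (x(E, M) = 3 + (E + 6)*(M - 5) = 3 + (6 + E)*(-5 + M) = 3 + (-5 + M)*(6 + E))
W(X) = -12 - X - X² (W(X) = -39 - (-27 - 5*X + 6*X + X*X) = -39 - (-27 - 5*X + 6*X + X²) = -39 - (-27 + X + X²) = -39 + (27 - X - X²) = -12 - X - X²)
(10359 + 48693)/(W(B(-3, -13)) + c(-213)) = (10359 + 48693)/((-12 - 1*(-3) - 1*(-3)²) - 45) = 59052/((-12 + 3 - 1*9) - 45) = 59052/((-12 + 3 - 9) - 45) = 59052/(-18 - 45) = 59052/(-63) = 59052*(-1/63) = -2812/3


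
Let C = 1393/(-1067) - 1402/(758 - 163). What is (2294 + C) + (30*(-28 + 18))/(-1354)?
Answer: 984490831007/429803605 ≈ 2290.6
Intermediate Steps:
C = -2324769/634865 (C = 1393*(-1/1067) - 1402/595 = -1393/1067 - 1402*1/595 = -1393/1067 - 1402/595 = -2324769/634865 ≈ -3.6618)
(2294 + C) + (30*(-28 + 18))/(-1354) = (2294 - 2324769/634865) + (30*(-28 + 18))/(-1354) = 1454055541/634865 + (30*(-10))*(-1/1354) = 1454055541/634865 - 300*(-1/1354) = 1454055541/634865 + 150/677 = 984490831007/429803605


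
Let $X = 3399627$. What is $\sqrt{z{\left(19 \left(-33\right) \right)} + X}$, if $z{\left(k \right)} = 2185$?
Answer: $2 \sqrt{850453} \approx 1844.4$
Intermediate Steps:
$\sqrt{z{\left(19 \left(-33\right) \right)} + X} = \sqrt{2185 + 3399627} = \sqrt{3401812} = 2 \sqrt{850453}$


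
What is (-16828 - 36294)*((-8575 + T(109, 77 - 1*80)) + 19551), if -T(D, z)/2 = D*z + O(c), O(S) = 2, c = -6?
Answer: -617596372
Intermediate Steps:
T(D, z) = -4 - 2*D*z (T(D, z) = -2*(D*z + 2) = -2*(2 + D*z) = -4 - 2*D*z)
(-16828 - 36294)*((-8575 + T(109, 77 - 1*80)) + 19551) = (-16828 - 36294)*((-8575 + (-4 - 2*109*(77 - 1*80))) + 19551) = -53122*((-8575 + (-4 - 2*109*(77 - 80))) + 19551) = -53122*((-8575 + (-4 - 2*109*(-3))) + 19551) = -53122*((-8575 + (-4 + 654)) + 19551) = -53122*((-8575 + 650) + 19551) = -53122*(-7925 + 19551) = -53122*11626 = -617596372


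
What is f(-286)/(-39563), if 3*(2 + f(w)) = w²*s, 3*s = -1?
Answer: 81814/356067 ≈ 0.22977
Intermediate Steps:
s = -⅓ (s = (⅓)*(-1) = -⅓ ≈ -0.33333)
f(w) = -2 - w²/9 (f(w) = -2 + (w²*(-⅓))/3 = -2 + (-w²/3)/3 = -2 - w²/9)
f(-286)/(-39563) = (-2 - ⅑*(-286)²)/(-39563) = (-2 - ⅑*81796)*(-1/39563) = (-2 - 81796/9)*(-1/39563) = -81814/9*(-1/39563) = 81814/356067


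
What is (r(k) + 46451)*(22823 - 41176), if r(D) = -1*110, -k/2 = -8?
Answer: -850496373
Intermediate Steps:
k = 16 (k = -2*(-8) = 16)
r(D) = -110
(r(k) + 46451)*(22823 - 41176) = (-110 + 46451)*(22823 - 41176) = 46341*(-18353) = -850496373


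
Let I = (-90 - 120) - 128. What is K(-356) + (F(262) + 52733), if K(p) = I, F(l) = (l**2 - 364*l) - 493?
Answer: 25178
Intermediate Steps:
I = -338 (I = -210 - 128 = -338)
F(l) = -493 + l**2 - 364*l
K(p) = -338
K(-356) + (F(262) + 52733) = -338 + ((-493 + 262**2 - 364*262) + 52733) = -338 + ((-493 + 68644 - 95368) + 52733) = -338 + (-27217 + 52733) = -338 + 25516 = 25178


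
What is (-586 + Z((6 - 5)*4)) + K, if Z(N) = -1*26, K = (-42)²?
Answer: 1152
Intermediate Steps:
K = 1764
Z(N) = -26
(-586 + Z((6 - 5)*4)) + K = (-586 - 26) + 1764 = -612 + 1764 = 1152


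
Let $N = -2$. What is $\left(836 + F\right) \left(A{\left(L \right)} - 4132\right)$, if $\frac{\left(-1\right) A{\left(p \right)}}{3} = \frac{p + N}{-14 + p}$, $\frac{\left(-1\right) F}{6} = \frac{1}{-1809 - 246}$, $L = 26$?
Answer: $- \frac{2369675356}{685} \approx -3.4594 \cdot 10^{6}$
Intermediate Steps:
$F = \frac{2}{685}$ ($F = - \frac{6}{-1809 - 246} = - \frac{6}{-2055} = \left(-6\right) \left(- \frac{1}{2055}\right) = \frac{2}{685} \approx 0.0029197$)
$A{\left(p \right)} = - \frac{3 \left(-2 + p\right)}{-14 + p}$ ($A{\left(p \right)} = - 3 \frac{p - 2}{-14 + p} = - 3 \frac{-2 + p}{-14 + p} = - \frac{3 \left(-2 + p\right)}{-14 + p}$)
$\left(836 + F\right) \left(A{\left(L \right)} - 4132\right) = \left(836 + \frac{2}{685}\right) \left(\frac{3 \left(2 - 26\right)}{-14 + 26} - 4132\right) = \frac{572662 \left(\frac{3 \left(2 - 26\right)}{12} - 4132\right)}{685} = \frac{572662 \left(3 \cdot \frac{1}{12} \left(-24\right) - 4132\right)}{685} = \frac{572662 \left(-6 - 4132\right)}{685} = \frac{572662}{685} \left(-4138\right) = - \frac{2369675356}{685}$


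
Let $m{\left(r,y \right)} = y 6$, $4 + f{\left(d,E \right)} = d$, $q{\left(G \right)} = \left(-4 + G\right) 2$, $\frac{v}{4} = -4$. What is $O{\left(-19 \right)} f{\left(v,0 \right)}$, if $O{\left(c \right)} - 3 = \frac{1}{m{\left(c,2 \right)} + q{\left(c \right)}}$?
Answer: $- \frac{1010}{17} \approx -59.412$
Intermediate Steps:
$v = -16$ ($v = 4 \left(-4\right) = -16$)
$q{\left(G \right)} = -8 + 2 G$
$f{\left(d,E \right)} = -4 + d$
$m{\left(r,y \right)} = 6 y$
$O{\left(c \right)} = 3 + \frac{1}{4 + 2 c}$ ($O{\left(c \right)} = 3 + \frac{1}{6 \cdot 2 + \left(-8 + 2 c\right)} = 3 + \frac{1}{12 + \left(-8 + 2 c\right)} = 3 + \frac{1}{4 + 2 c}$)
$O{\left(-19 \right)} f{\left(v,0 \right)} = \frac{13 + 6 \left(-19\right)}{2 \left(2 - 19\right)} \left(-4 - 16\right) = \frac{13 - 114}{2 \left(-17\right)} \left(-20\right) = \frac{1}{2} \left(- \frac{1}{17}\right) \left(-101\right) \left(-20\right) = \frac{101}{34} \left(-20\right) = - \frac{1010}{17}$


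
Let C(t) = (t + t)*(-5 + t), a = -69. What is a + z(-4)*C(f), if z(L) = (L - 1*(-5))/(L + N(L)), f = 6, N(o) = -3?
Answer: -495/7 ≈ -70.714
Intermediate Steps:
z(L) = (5 + L)/(-3 + L) (z(L) = (L - 1*(-5))/(L - 3) = (L + 5)/(-3 + L) = (5 + L)/(-3 + L))
C(t) = 2*t*(-5 + t) (C(t) = (2*t)*(-5 + t) = 2*t*(-5 + t))
a + z(-4)*C(f) = -69 + ((5 - 4)/(-3 - 4))*(2*6*(-5 + 6)) = -69 + (1/(-7))*(2*6*1) = -69 - ⅐*1*12 = -69 - ⅐*12 = -69 - 12/7 = -495/7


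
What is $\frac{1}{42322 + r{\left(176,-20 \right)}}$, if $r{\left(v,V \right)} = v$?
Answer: $\frac{1}{42498} \approx 2.3531 \cdot 10^{-5}$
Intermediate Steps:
$\frac{1}{42322 + r{\left(176,-20 \right)}} = \frac{1}{42322 + 176} = \frac{1}{42498}$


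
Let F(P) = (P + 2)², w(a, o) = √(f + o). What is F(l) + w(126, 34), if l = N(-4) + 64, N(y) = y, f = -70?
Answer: 3844 + 6*I ≈ 3844.0 + 6.0*I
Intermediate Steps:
w(a, o) = √(-70 + o)
l = 60 (l = -4 + 64 = 60)
F(P) = (2 + P)²
F(l) + w(126, 34) = (2 + 60)² + √(-70 + 34) = 62² + √(-36) = 3844 + 6*I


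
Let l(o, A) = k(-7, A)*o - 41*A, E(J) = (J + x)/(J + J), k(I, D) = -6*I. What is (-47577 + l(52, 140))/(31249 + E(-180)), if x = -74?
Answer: -9203940/5624947 ≈ -1.6363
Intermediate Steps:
E(J) = (-74 + J)/(2*J) (E(J) = (J - 74)/(J + J) = (-74 + J)/((2*J)) = (-74 + J)*(1/(2*J)) = (-74 + J)/(2*J))
l(o, A) = -41*A + 42*o (l(o, A) = (-6*(-7))*o - 41*A = 42*o - 41*A = -41*A + 42*o)
(-47577 + l(52, 140))/(31249 + E(-180)) = (-47577 + (-41*140 + 42*52))/(31249 + (½)*(-74 - 180)/(-180)) = (-47577 + (-5740 + 2184))/(31249 + (½)*(-1/180)*(-254)) = (-47577 - 3556)/(31249 + 127/180) = -51133/5624947/180 = -51133*180/5624947 = -9203940/5624947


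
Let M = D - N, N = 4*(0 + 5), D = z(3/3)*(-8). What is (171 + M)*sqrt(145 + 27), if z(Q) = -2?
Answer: 334*sqrt(43) ≈ 2190.2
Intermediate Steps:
D = 16 (D = -2*(-8) = 16)
N = 20 (N = 4*5 = 20)
M = -4 (M = 16 - 1*20 = 16 - 20 = -4)
(171 + M)*sqrt(145 + 27) = (171 - 4)*sqrt(145 + 27) = 167*sqrt(172) = 167*(2*sqrt(43)) = 334*sqrt(43)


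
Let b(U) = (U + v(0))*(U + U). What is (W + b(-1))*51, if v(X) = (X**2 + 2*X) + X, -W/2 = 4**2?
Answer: -1530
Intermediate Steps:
W = -32 (W = -2*4**2 = -2*16 = -32)
v(X) = X**2 + 3*X
b(U) = 2*U**2 (b(U) = (U + 0*(3 + 0))*(U + U) = (U + 0*3)*(2*U) = (U + 0)*(2*U) = U*(2*U) = 2*U**2)
(W + b(-1))*51 = (-32 + 2*(-1)**2)*51 = (-32 + 2*1)*51 = (-32 + 2)*51 = -30*51 = -1530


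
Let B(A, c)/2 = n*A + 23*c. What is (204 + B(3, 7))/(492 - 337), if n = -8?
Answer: 478/155 ≈ 3.0839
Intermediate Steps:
B(A, c) = -16*A + 46*c (B(A, c) = 2*(-8*A + 23*c) = -16*A + 46*c)
(204 + B(3, 7))/(492 - 337) = (204 + (-16*3 + 46*7))/(492 - 337) = (204 + (-48 + 322))/155 = (204 + 274)*(1/155) = 478*(1/155) = 478/155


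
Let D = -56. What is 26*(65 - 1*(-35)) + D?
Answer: 2544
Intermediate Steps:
26*(65 - 1*(-35)) + D = 26*(65 - 1*(-35)) - 56 = 26*(65 + 35) - 56 = 26*100 - 56 = 2600 - 56 = 2544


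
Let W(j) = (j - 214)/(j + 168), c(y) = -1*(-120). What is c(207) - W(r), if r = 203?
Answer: 44531/371 ≈ 120.03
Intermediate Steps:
c(y) = 120
W(j) = (-214 + j)/(168 + j)
c(207) - W(r) = 120 - (-214 + 203)/(168 + 203) = 120 - (-11)/371 = 120 - 1*(-11/371) = 120 + 11/371 = 44531/371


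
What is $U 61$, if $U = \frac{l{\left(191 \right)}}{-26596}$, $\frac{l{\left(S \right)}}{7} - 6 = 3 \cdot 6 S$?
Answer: $- \frac{6027}{109} \approx -55.294$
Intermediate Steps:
$l{\left(S \right)} = 42 + 126 S$ ($l{\left(S \right)} = 42 + 7 \cdot 3 \cdot 6 S = 42 + 7 \cdot 18 S = 42 + 126 S$)
$U = - \frac{6027}{6649}$ ($U = \frac{42 + 126 \cdot 191}{-26596} = \left(42 + 24066\right) \left(- \frac{1}{26596}\right) = 24108 \left(- \frac{1}{26596}\right) = - \frac{6027}{6649} \approx -0.90645$)
$U 61 = \left(- \frac{6027}{6649}\right) 61 = - \frac{6027}{109}$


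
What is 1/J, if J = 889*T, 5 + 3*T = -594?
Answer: -3/532511 ≈ -5.6337e-6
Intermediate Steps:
T = -599/3 (T = -5/3 + (⅓)*(-594) = -5/3 - 198 = -599/3 ≈ -199.67)
J = -532511/3 (J = 889*(-599/3) = -532511/3 ≈ -1.7750e+5)
1/J = 1/(-532511/3) = -3/532511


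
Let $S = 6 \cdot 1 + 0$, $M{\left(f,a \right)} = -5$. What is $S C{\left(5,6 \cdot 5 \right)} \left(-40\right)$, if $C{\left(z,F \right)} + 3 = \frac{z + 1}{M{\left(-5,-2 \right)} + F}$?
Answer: $\frac{3312}{5} \approx 662.4$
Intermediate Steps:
$C{\left(z,F \right)} = -3 + \frac{1 + z}{-5 + F}$ ($C{\left(z,F \right)} = -3 + \frac{z + 1}{-5 + F} = -3 + \frac{1 + z}{-5 + F}$)
$S = 6$ ($S = 6 + 0 = 6$)
$S C{\left(5,6 \cdot 5 \right)} \left(-40\right) = 6 \frac{16 + 5 - 3 \cdot 6 \cdot 5}{-5 + 6 \cdot 5} \left(-40\right) = 6 \frac{16 + 5 - 90}{-5 + 30} \left(-40\right) = 6 \frac{16 + 5 - 90}{25} \left(-40\right) = 6 \cdot \frac{1}{25} \left(-69\right) \left(-40\right) = 6 \left(- \frac{69}{25}\right) \left(-40\right) = \left(- \frac{414}{25}\right) \left(-40\right) = \frac{3312}{5}$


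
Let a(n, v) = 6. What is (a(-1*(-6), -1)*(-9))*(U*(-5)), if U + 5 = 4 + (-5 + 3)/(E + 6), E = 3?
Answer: -330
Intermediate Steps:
U = -11/9 (U = -5 + (4 + (-5 + 3)/(3 + 6)) = -5 + (4 - 2/9) = -5 + 34/9 = -11/9 ≈ -1.2222)
(a(-1*(-6), -1)*(-9))*(U*(-5)) = (6*(-9))*(-11/9*(-5)) = -54*55/9 = -330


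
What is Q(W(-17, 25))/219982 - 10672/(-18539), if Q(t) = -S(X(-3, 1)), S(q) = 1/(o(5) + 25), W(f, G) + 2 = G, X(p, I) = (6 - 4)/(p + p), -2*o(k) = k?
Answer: 52822059301/91760541705 ≈ 0.57565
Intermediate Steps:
o(k) = -k/2
X(p, I) = 1/p (X(p, I) = 2/((2*p)) = 2*(1/(2*p)) = 1/p)
W(f, G) = -2 + G
S(q) = 2/45 (S(q) = 1/(-½*5 + 25) = 1/(-5/2 + 25) = 1/(45/2) = 2/45)
Q(t) = -2/45 (Q(t) = -1*2/45 = -2/45)
Q(W(-17, 25))/219982 - 10672/(-18539) = -2/45/219982 - 10672/(-18539) = -2/45*1/219982 - 10672*(-1/18539) = -1/4949595 + 10672/18539 = 52822059301/91760541705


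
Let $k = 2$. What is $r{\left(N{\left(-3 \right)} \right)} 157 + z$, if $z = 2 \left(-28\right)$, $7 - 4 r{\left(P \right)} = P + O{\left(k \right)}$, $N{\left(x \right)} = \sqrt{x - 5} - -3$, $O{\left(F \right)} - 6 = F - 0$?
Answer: $-213 - \frac{157 i \sqrt{2}}{2} \approx -213.0 - 111.02 i$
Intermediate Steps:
$O{\left(F \right)} = 6 + F$ ($O{\left(F \right)} = 6 + \left(F - 0\right) = 6 + \left(F + 0\right) = 6 + F$)
$N{\left(x \right)} = 3 + \sqrt{-5 + x}$ ($N{\left(x \right)} = \sqrt{-5 + x} + 3 = 3 + \sqrt{-5 + x}$)
$r{\left(P \right)} = - \frac{1}{4} - \frac{P}{4}$ ($r{\left(P \right)} = \frac{7}{4} - \frac{P + \left(6 + 2\right)}{4} = \frac{7}{4} - \frac{P + 8}{4} = \frac{7}{4} - \frac{8 + P}{4} = \frac{7}{4} - \left(2 + \frac{P}{4}\right) = - \frac{1}{4} - \frac{P}{4}$)
$z = -56$
$r{\left(N{\left(-3 \right)} \right)} 157 + z = \left(- \frac{1}{4} - \frac{3 + \sqrt{-5 - 3}}{4}\right) 157 - 56 = \left(- \frac{1}{4} - \frac{3 + \sqrt{-8}}{4}\right) 157 - 56 = \left(- \frac{1}{4} - \frac{3 + 2 i \sqrt{2}}{4}\right) 157 - 56 = \left(- \frac{1}{4} - \left(\frac{3}{4} + \frac{i \sqrt{2}}{2}\right)\right) 157 - 56 = \left(-1 - \frac{i \sqrt{2}}{2}\right) 157 - 56 = \left(-157 - \frac{157 i \sqrt{2}}{2}\right) - 56 = -213 - \frac{157 i \sqrt{2}}{2}$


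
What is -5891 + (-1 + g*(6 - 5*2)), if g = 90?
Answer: -6252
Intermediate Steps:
-5891 + (-1 + g*(6 - 5*2)) = -5891 + (-1 + 90*(6 - 5*2)) = -5891 + (-1 + 90*(6 - 10)) = -5891 + (-1 + 90*(-4)) = -5891 + (-1 - 360) = -5891 - 361 = -6252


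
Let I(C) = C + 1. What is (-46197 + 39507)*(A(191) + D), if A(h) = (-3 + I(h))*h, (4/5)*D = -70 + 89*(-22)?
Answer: -224543160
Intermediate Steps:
D = -2535 (D = 5*(-70 + 89*(-22))/4 = 5*(-70 - 1958)/4 = (5/4)*(-2028) = -2535)
I(C) = 1 + C
A(h) = h*(-2 + h) (A(h) = (-3 + (1 + h))*h = (-2 + h)*h = h*(-2 + h))
(-46197 + 39507)*(A(191) + D) = (-46197 + 39507)*(191*(-2 + 191) - 2535) = -6690*(191*189 - 2535) = -6690*(36099 - 2535) = -6690*33564 = -224543160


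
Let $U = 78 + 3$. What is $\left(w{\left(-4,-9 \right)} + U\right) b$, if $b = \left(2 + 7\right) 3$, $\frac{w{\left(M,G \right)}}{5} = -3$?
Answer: $1782$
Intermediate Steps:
$w{\left(M,G \right)} = -15$ ($w{\left(M,G \right)} = 5 \left(-3\right) = -15$)
$U = 81$
$b = 27$ ($b = 9 \cdot 3 = 27$)
$\left(w{\left(-4,-9 \right)} + U\right) b = \left(-15 + 81\right) 27 = 66 \cdot 27 = 1782$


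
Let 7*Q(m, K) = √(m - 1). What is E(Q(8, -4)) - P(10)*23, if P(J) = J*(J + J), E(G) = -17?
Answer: -4617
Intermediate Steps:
Q(m, K) = √(-1 + m)/7 (Q(m, K) = √(m - 1)/7 = √(-1 + m)/7)
P(J) = 2*J² (P(J) = J*(2*J) = 2*J²)
E(Q(8, -4)) - P(10)*23 = -17 - 2*10²*23 = -17 - 2*100*23 = -17 - 200*23 = -17 - 1*4600 = -17 - 4600 = -4617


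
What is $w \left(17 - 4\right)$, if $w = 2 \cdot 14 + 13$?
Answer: $533$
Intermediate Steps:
$w = 41$ ($w = 28 + 13 = 41$)
$w \left(17 - 4\right) = 41 \left(17 - 4\right) = 41 \cdot 13 = 533$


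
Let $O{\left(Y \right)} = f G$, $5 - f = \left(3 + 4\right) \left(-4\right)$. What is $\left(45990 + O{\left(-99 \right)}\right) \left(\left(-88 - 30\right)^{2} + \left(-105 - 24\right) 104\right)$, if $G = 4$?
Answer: $23429976$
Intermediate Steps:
$f = 33$ ($f = 5 - \left(3 + 4\right) \left(-4\right) = 5 - 7 \left(-4\right) = 5 - -28 = 5 + 28 = 33$)
$O{\left(Y \right)} = 132$ ($O{\left(Y \right)} = 33 \cdot 4 = 132$)
$\left(45990 + O{\left(-99 \right)}\right) \left(\left(-88 - 30\right)^{2} + \left(-105 - 24\right) 104\right) = \left(45990 + 132\right) \left(\left(-88 - 30\right)^{2} + \left(-105 - 24\right) 104\right) = 46122 \left(\left(-118\right)^{2} - 13416\right) = 46122 \left(13924 - 13416\right) = 46122 \cdot 508 = 23429976$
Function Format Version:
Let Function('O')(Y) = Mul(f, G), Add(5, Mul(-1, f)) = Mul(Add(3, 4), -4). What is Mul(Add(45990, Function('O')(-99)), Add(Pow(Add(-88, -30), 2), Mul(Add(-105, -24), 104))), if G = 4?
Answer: 23429976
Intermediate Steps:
f = 33 (f = Add(5, Mul(-1, Mul(Add(3, 4), -4))) = Add(5, Mul(-1, Mul(7, -4))) = Add(5, Mul(-1, -28)) = Add(5, 28) = 33)
Function('O')(Y) = 132 (Function('O')(Y) = Mul(33, 4) = 132)
Mul(Add(45990, Function('O')(-99)), Add(Pow(Add(-88, -30), 2), Mul(Add(-105, -24), 104))) = Mul(Add(45990, 132), Add(Pow(Add(-88, -30), 2), Mul(Add(-105, -24), 104))) = Mul(46122, Add(Pow(-118, 2), Mul(-129, 104))) = Mul(46122, Add(13924, -13416)) = Mul(46122, 508) = 23429976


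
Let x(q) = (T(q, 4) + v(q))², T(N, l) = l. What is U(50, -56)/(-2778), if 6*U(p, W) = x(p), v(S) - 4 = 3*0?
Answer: -16/4167 ≈ -0.0038397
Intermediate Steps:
v(S) = 4 (v(S) = 4 + 3*0 = 4 + 0 = 4)
x(q) = 64 (x(q) = (4 + 4)² = 8² = 64)
U(p, W) = 32/3 (U(p, W) = (⅙)*64 = 32/3)
U(50, -56)/(-2778) = (32/3)/(-2778) = (32/3)*(-1/2778) = -16/4167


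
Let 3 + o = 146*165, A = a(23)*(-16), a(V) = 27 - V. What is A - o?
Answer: -24151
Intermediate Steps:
A = -64 (A = (27 - 1*23)*(-16) = (27 - 23)*(-16) = 4*(-16) = -64)
o = 24087 (o = -3 + 146*165 = -3 + 24090 = 24087)
A - o = -64 - 1*24087 = -64 - 24087 = -24151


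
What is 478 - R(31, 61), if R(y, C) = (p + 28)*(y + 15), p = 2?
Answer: -902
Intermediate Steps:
R(y, C) = 450 + 30*y (R(y, C) = (2 + 28)*(y + 15) = 30*(15 + y) = 450 + 30*y)
478 - R(31, 61) = 478 - (450 + 30*31) = 478 - (450 + 930) = 478 - 1*1380 = 478 - 1380 = -902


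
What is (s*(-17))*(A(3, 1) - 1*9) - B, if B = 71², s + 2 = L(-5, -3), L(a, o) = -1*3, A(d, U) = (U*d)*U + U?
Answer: -5466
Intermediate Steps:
A(d, U) = U + d*U² (A(d, U) = d*U² + U = U + d*U²)
L(a, o) = -3
s = -5 (s = -2 - 3 = -5)
B = 5041
(s*(-17))*(A(3, 1) - 1*9) - B = (-5*(-17))*(1*(1 + 1*3) - 1*9) - 1*5041 = 85*(1*(1 + 3) - 9) - 5041 = 85*(1*4 - 9) - 5041 = 85*(4 - 9) - 5041 = 85*(-5) - 5041 = -425 - 5041 = -5466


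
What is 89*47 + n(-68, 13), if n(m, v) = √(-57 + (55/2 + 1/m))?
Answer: 4183 + 3*I*√3791/34 ≈ 4183.0 + 5.4327*I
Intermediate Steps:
n(m, v) = √(-59/2 + 1/m) (n(m, v) = √(-57 + (55*(½) + 1/m)) = √(-57 + (55/2 + 1/m)) = √(-59/2 + 1/m))
89*47 + n(-68, 13) = 89*47 + √(-118 + 4/(-68))/2 = 4183 + √(-118 + 4*(-1/68))/2 = 4183 + √(-118 - 1/17)/2 = 4183 + √(-2007/17)/2 = 4183 + (3*I*√3791/17)/2 = 4183 + 3*I*√3791/34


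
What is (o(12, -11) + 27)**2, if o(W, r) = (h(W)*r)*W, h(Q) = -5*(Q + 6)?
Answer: 141776649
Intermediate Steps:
h(Q) = -30 - 5*Q (h(Q) = -5*(6 + Q) = -30 - 5*Q)
o(W, r) = W*r*(-30 - 5*W) (o(W, r) = ((-30 - 5*W)*r)*W = (r*(-30 - 5*W))*W = W*r*(-30 - 5*W))
(o(12, -11) + 27)**2 = (-5*12*(-11)*(6 + 12) + 27)**2 = (-5*12*(-11)*18 + 27)**2 = (11880 + 27)**2 = 11907**2 = 141776649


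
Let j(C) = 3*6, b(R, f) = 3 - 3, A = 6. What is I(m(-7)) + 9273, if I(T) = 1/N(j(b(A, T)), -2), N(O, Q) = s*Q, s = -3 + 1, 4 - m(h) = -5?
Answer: 37093/4 ≈ 9273.3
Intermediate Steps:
b(R, f) = 0
m(h) = 9 (m(h) = 4 - 1*(-5) = 4 + 5 = 9)
j(C) = 18
s = -2
N(O, Q) = -2*Q
I(T) = ¼ (I(T) = 1/(-2*(-2)) = 1/4 = ¼)
I(m(-7)) + 9273 = ¼ + 9273 = 37093/4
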